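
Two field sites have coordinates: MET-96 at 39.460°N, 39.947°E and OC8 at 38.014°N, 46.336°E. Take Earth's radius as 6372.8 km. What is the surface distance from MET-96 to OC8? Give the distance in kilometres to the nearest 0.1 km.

577.0 km

Δφ = -1.4460°,  Δλ = 6.3890°
a = sin²(Δφ/2) + cos φ₁ cos φ₂ sin²(Δλ/2) = 0.002048
c = 2·arcsin(√a) = 0.090544 rad = 5.1878°
d = R·c = 6372.8 × 0.090544 = 577.0 km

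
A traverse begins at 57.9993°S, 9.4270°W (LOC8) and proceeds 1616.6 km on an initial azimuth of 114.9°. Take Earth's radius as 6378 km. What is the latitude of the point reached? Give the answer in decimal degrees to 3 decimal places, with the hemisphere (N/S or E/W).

61.270°S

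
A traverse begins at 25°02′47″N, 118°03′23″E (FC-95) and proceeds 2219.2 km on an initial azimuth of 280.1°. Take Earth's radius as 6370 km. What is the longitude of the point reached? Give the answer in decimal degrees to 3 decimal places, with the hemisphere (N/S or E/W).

95.920°E

FC-95: φ = +25.04639°, λ = +118.05639°
δ = d/R = 2219.2/6370 = 0.348383 rad
φ₂ = arcsin(sin φ₁ cos δ + cos φ₁ sin δ cos θ)
   = arcsin(0.42335·0.93993 + 0.90597·0.34138·0.17537) = 26.88212°
λ₂ = λ₁ + atan2(sin θ sin δ cos φ₁, cos δ − sin φ₁ sin φ₂) = 95.92039°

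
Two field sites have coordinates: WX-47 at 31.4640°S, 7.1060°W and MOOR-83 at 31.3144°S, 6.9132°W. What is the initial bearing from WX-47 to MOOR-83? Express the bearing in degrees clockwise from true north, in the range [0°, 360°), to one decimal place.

47.8°

Δλ = 0.1928°
y = sin Δλ · cos φ₂ = 0.002875
x = cos φ₁ sin φ₂ − sin φ₁ cos φ₂ cos Δλ = 0.002608
θ = atan2(y, x) = 47.7806° → 47.7806° (mod 360°)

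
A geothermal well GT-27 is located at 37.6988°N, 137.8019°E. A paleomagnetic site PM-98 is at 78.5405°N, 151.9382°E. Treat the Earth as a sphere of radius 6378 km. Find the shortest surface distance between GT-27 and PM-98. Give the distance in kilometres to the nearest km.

Δφ = 40.8417°,  Δλ = 14.1363°
a = sin²(Δφ/2) + cos φ₁ cos φ₂ sin²(Δλ/2) = 0.124121
c = 2·arcsin(√a) = 0.720071 rad = 41.2570°
d = R·c = 6378 × 0.720071 = 4592.6 km

4593 km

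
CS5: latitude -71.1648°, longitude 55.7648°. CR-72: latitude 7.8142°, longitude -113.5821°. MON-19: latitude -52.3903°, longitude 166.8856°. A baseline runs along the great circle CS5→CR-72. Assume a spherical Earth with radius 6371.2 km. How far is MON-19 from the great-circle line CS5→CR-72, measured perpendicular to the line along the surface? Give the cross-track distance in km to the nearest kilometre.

4525 km

δ₁₃ = central angle CS5→MON-19 = 0.824710 rad  (haversine)
θ₁₃ = bearing CS5→MON-19 = 129.175°,  θ₁₂ = bearing CS5→CR-72 = 191.788°
dₓₜ = R·arcsin(sin δ₁₃ · sin(θ₁₃ − θ₁₂)) = 6371.2·arcsin(0.73435·sin(-62.613°)) = -4525.304 km
|dₓₜ| = 4525.304 km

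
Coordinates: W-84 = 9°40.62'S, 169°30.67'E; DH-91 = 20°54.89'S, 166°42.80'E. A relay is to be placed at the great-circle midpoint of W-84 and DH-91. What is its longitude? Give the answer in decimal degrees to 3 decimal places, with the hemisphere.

168.150°E

W-84: φ = -9.67700°, λ = +169.51117°
DH-91: φ = -20.91483°, λ = +166.71333°
Bx = cos φ₂ cos Δλ = 0.932999,  By = cos φ₂ sin Δλ = -0.045596
φₘ = atan2(sin φ₁ + sin φ₂, √((cos φ₁ + Bx)² + By²)) = -15.30026°
λₘ = λ₁ + atan2(By, cos φ₁ + Bx) = 168.14990°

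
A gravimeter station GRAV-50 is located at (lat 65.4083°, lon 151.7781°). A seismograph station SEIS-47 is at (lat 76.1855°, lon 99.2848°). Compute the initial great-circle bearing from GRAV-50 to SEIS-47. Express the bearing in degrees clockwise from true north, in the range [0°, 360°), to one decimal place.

Δλ = -52.4933°
y = sin Δλ · cos φ₂ = -0.189419
x = cos φ₁ sin φ₂ − sin φ₁ cos φ₂ cos Δλ = 0.271916
θ = atan2(y, x) = -34.8614° → 325.1386° (mod 360°)

325.1°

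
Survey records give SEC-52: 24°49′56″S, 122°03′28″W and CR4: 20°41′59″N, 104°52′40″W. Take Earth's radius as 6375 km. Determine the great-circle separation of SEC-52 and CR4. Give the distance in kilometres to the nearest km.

SEC-52: φ = -24.83222°, λ = -122.05778°
CR4: φ = +20.69972°, λ = -104.87778°
Δφ = 45.5319°,  Δλ = 17.1800°
a = sin²(Δφ/2) + cos φ₁ cos φ₂ sin²(Δλ/2) = 0.168684
c = 2·arcsin(√a) = 0.846468 rad = 48.4991°
d = R·c = 6375 × 0.846468 = 5396.2 km

5396 km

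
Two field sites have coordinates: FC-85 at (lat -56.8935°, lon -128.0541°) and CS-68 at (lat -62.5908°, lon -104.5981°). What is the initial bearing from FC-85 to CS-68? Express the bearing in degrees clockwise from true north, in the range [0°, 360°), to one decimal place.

Δλ = 23.4560°
y = sin Δλ · cos φ₂ = 0.183237
x = cos φ₁ sin φ₂ − sin φ₁ cos φ₂ cos Δλ = -0.131137
θ = atan2(y, x) = 125.5902° → 125.5902° (mod 360°)

125.6°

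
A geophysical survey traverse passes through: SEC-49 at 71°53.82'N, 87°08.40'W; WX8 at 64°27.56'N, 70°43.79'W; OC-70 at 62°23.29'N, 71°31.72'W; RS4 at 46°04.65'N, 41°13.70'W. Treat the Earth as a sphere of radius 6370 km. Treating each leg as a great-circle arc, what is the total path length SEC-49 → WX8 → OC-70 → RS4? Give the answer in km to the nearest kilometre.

3928 km

SEC-49: φ = +71.89700°, λ = -87.14000°
WX8: φ = +64.45933°, λ = -70.72983°
OC-70: φ = +62.38817°, λ = -71.52867°
RS4: φ = +46.07750°, λ = -41.22833°
SEC-49→WX8: c = 0.166753 rad, d = 1062.22 km
WX8→OC-70: c = 0.036682 rad, d = 233.67 km
OC-70→RS4: c = 0.413220 rad, d = 2632.21 km
Total = 1062.22 + 233.67 + 2632.21 = 3928.09 km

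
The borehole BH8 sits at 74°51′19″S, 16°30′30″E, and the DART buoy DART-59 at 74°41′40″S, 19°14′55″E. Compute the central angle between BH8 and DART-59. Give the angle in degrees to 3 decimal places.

0.737°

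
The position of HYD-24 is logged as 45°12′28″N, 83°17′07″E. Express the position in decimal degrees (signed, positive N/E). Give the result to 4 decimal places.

lat: 45.2078° N → +45.2078°
lon: 83.2853° E → +83.2853°

+45.2078°, +83.2853°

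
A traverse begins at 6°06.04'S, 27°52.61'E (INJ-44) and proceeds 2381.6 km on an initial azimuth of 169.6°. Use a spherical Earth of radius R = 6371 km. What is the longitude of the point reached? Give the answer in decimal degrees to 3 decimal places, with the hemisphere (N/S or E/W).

32.125°E

INJ-44: φ = -6.10067°, λ = +27.87683°
δ = d/R = 2381.6/6371 = 0.373819 rad
φ₂ = arcsin(sin φ₁ cos δ + cos φ₁ sin δ cos θ)
   = arcsin(-0.10628·0.93094 + 0.99434·0.36517·-0.98357) = -27.13419°
λ₂ = λ₁ + atan2(sin θ sin δ cos φ₁, cos δ − sin φ₁ sin φ₂) = 32.12481°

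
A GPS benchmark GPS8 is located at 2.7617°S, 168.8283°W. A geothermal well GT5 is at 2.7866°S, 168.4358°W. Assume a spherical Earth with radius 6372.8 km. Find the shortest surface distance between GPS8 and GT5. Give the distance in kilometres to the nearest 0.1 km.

Δφ = -0.0249°,  Δλ = 0.3925°
a = sin²(Δφ/2) + cos φ₁ cos φ₂ sin²(Δλ/2) = 0.000012
c = 2·arcsin(√a) = 0.006856 rad = 0.3928°
d = R·c = 6372.8 × 0.006856 = 43.7 km

43.7 km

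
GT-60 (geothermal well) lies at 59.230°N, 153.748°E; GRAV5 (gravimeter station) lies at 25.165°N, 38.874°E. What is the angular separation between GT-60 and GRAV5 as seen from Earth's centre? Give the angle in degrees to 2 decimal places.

80.18°

Δφ = -34.0650°,  Δλ = -114.8740°
a = sin²(Δφ/2) + cos φ₁ cos φ₂ sin²(Δλ/2) = 0.414699
c = 2·arcsin(√a) = 1.399355 rad = 80.1772°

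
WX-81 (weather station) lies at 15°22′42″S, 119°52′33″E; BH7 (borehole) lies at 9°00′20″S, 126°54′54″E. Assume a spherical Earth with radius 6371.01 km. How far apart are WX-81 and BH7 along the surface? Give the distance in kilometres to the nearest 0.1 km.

WX-81: φ = -15.37833°, λ = +119.87583°
BH7: φ = -9.00556°, λ = +126.91500°
Δφ = 6.3728°,  Δλ = 7.0392°
a = sin²(Δφ/2) + cos φ₁ cos φ₂ sin²(Δλ/2) = 0.006679
c = 2·arcsin(√a) = 0.163628 rad = 9.3752°
d = R·c = 6371.01 × 0.163628 = 1042.5 km

1042.5 km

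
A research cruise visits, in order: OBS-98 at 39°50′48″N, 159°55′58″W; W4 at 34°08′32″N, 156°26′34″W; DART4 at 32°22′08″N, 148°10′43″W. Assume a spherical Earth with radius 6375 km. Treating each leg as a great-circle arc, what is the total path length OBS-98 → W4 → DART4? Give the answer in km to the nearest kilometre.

1500 km

OBS-98: φ = +39.84667°, λ = -159.93278°
W4: φ = +34.14222°, λ = -156.44278°
DART4: φ = +32.36889°, λ = -148.17861°
OBS-98→W4: c = 0.110787 rad, d = 706.27 km
W4→DART4: c = 0.124482 rad, d = 793.57 km
Total = 706.27 + 793.57 = 1499.84 km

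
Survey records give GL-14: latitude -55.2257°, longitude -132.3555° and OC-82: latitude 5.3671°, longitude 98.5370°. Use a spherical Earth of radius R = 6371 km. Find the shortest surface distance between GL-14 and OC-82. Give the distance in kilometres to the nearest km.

12875 km

Δφ = 60.5928°,  Δλ = -129.1075°
a = sin²(Δφ/2) + cos φ₁ cos φ₂ sin²(Δλ/2) = 0.717508
c = 2·arcsin(√a) = 2.020851 rad = 115.7863°
d = R·c = 6371 × 2.020851 = 12874.8 km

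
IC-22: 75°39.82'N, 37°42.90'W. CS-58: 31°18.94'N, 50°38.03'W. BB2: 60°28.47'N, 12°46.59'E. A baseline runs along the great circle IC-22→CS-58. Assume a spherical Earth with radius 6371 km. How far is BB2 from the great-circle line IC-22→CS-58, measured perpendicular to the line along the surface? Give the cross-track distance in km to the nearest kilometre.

2552 km

IC-22: φ = +75.66367°, λ = -37.71500°
CS-58: φ = +31.31567°, λ = -50.63383°
BB2: φ = +60.47450°, λ = +12.77650°
δ₁₃ = central angle IC-22→BB2 = 0.400998 rad  (haversine)
θ₁₃ = bearing IC-22→BB2 = 103.075°,  θ₁₂ = bearing IC-22→CS-58 = 195.732°
dₓₜ = R·arcsin(sin δ₁₃ · sin(θ₁₃ − θ₁₂)) = 6371·arcsin(0.39034·sin(-92.657°)) = -2551.855 km
|dₓₜ| = 2551.855 km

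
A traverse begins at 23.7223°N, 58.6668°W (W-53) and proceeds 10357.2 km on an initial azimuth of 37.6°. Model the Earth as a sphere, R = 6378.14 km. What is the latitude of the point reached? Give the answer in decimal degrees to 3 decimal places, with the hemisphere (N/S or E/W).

δ = d/R = 10357.2/6378.14 = 1.623859 rad
φ₂ = arcsin(sin φ₁ cos δ + cos φ₁ sin δ cos θ)
   = arcsin(0.40230·-0.05304 + 0.91551·0.99859·0.79229) = 44.66721°
λ₂ = λ₁ + atan2(sin θ sin δ cos φ₁, cos δ − sin φ₁ sin φ₂) = 62.38520°

44.667°N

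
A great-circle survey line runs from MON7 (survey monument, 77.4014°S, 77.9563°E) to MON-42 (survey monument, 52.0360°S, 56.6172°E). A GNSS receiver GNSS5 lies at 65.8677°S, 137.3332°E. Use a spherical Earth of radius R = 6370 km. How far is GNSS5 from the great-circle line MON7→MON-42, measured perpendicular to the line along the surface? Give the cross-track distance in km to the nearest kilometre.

δ₁₃ = central angle MON7→GNSS5 = 0.359548 rad  (haversine)
θ₁₃ = bearing MON7→GNSS5 = 89.318°,  θ₁₂ = bearing MON7→MON-42 = 329.969°
dₓₜ = R·arcsin(sin δ₁₃ · sin(θ₁₃ − θ₁₂)) = 6370·arcsin(0.35185·sin(-240.651°)) = 1985.621 km
|dₓₜ| = 1985.621 km

1986 km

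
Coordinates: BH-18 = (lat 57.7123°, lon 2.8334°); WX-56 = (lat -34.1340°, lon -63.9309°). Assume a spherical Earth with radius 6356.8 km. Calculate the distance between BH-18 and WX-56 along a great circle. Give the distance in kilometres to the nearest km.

Δφ = -91.8463°,  Δλ = -66.7643°
a = sin²(Δφ/2) + cos φ₁ cos φ₂ sin²(Δλ/2) = 0.649966
c = 2·arcsin(√a) = 1.875418 rad = 107.4536°
d = R·c = 6356.8 × 1.875418 = 11921.7 km

11922 km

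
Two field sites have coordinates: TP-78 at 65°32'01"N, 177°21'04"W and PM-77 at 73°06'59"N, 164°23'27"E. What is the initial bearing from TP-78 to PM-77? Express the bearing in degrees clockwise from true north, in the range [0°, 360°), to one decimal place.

TP-78: φ = +65.53361°, λ = -177.35111°
PM-77: φ = +73.11639°, λ = +164.39083°
Δλ = -18.2581°
y = sin Δλ · cos φ₂ = -0.090990
x = cos φ₁ sin φ₂ − sin φ₁ cos φ₂ cos Δλ = 0.145267
θ = atan2(y, x) = -32.0617° → 327.9383° (mod 360°)

327.9°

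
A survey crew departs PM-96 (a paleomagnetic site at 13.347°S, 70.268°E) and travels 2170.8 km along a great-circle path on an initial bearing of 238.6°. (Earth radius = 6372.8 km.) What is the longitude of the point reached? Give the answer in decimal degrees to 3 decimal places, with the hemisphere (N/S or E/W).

52.254°E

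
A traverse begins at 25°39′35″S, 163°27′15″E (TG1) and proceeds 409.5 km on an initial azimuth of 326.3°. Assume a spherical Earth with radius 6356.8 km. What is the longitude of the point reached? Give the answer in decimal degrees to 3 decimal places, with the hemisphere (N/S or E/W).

161.237°E

TG1: φ = -25.65972°, λ = +163.45417°
δ = d/R = 409.5/6356.8 = 0.064419 rad
φ₂ = arcsin(sin φ₁ cos δ + cos φ₁ sin δ cos θ)
   = arcsin(-0.43303·0.99793 + 0.90138·0.06437·0.83195) = -22.57251°
λ₂ = λ₁ + atan2(sin θ sin δ cos φ₁, cos δ − sin φ₁ sin φ₂) = 161.23735°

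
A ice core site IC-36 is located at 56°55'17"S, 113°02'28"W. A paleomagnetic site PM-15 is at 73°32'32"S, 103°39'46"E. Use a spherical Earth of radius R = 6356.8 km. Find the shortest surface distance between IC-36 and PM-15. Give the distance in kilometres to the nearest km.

5235 km

IC-36: φ = -56.92139°, λ = -113.04111°
PM-15: φ = -73.54222°, λ = +103.66278°
Δφ = -16.6208°,  Δλ = -143.2961°
a = sin²(Δφ/2) + cos φ₁ cos φ₂ sin²(Δλ/2) = 0.160189
c = 2·arcsin(√a) = 0.823549 rad = 47.1859°
d = R·c = 6356.8 × 0.823549 = 5235.1 km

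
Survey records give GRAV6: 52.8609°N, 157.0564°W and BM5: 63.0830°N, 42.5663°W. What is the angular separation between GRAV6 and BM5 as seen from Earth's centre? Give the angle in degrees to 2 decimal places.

53.31°

Δφ = 10.2221°,  Δλ = 114.4901°
a = sin²(Δφ/2) + cos φ₁ cos φ₂ sin²(Δλ/2) = 0.201246
c = 2·arcsin(√a) = 0.930406 rad = 53.3083°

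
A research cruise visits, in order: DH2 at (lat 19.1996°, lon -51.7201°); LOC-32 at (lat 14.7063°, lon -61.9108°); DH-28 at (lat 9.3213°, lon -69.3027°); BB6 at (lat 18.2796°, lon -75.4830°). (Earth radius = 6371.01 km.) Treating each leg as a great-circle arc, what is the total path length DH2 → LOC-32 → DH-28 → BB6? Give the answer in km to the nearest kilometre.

DH2→LOC-32: c = 0.187269 rad, d = 1193.09 km
LOC-32→DH-28: c = 0.157297 rad, d = 1002.14 km
DH-28→BB6: c = 0.188128 rad, d = 1198.56 km
Total = 1193.09 + 1002.14 + 1198.56 = 3393.79 km

3394 km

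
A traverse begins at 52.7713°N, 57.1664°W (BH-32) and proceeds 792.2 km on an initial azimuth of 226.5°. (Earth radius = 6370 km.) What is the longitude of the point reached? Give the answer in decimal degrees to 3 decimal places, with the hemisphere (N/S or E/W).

δ = d/R = 792.2/6370 = 0.124364 rad
φ₂ = arcsin(sin φ₁ cos δ + cos φ₁ sin δ cos θ)
   = arcsin(0.79623·0.99228 + 0.60500·0.12404·-0.68835) = 47.59691°
λ₂ = λ₁ + atan2(sin θ sin δ cos φ₁, cos δ − sin φ₁ sin φ₂) = -64.83431°

64.834°W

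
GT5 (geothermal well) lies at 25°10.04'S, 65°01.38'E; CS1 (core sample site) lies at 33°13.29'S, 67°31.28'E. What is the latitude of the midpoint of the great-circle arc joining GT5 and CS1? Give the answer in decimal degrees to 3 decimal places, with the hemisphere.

29.200°S

GT5: φ = -25.16733°, λ = +65.02300°
CS1: φ = -33.22150°, λ = +67.52133°
Bx = cos φ₂ cos Δλ = 0.835764,  By = cos φ₂ sin Δλ = 0.036466
φₘ = atan2(sin φ₁ + sin φ₂, √((cos φ₁ + Bx)² + By²)) = -29.20021°
λₘ = λ₁ + atan2(By, cos φ₁ + Bx) = 66.22302°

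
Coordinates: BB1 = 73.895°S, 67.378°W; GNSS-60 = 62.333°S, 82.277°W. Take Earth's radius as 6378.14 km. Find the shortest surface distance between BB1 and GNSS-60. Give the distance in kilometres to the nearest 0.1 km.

1418.3 km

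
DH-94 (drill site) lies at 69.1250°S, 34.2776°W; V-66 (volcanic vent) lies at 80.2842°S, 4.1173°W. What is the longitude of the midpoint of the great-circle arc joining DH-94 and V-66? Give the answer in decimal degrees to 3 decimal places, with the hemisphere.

Bx = cos φ₂ cos Δλ = 0.145915,  By = cos φ₂ sin Δλ = 0.084789
φₘ = atan2(sin φ₁ + sin φ₂, √((cos φ₁ + Bx)² + By²)) = -75.14251°
λₘ = λ₁ + atan2(By, cos φ₁ + Bx) = -24.69526°

24.695°W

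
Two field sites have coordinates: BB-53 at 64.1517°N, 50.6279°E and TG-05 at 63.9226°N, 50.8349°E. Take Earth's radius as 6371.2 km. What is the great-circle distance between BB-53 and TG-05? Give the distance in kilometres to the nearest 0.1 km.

Δφ = -0.2291°,  Δλ = 0.2070°
a = sin²(Δφ/2) + cos φ₁ cos φ₂ sin²(Δλ/2) = 0.000005
c = 2·arcsin(√a) = 0.004300 rad = 0.2464°
d = R·c = 6371.2 × 0.004300 = 27.4 km

27.4 km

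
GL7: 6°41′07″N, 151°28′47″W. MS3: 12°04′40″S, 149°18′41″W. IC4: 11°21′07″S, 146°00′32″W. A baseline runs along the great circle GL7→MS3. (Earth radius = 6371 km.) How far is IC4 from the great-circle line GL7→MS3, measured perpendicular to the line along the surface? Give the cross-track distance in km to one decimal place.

366.7 km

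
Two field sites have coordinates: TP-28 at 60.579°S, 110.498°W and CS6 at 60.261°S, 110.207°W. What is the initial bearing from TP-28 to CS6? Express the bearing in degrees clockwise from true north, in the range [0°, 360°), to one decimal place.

24.4°

Δλ = 0.2910°
y = sin Δλ · cos φ₂ = 0.002519
x = cos φ₁ sin φ₂ − sin φ₁ cos φ₂ cos Δλ = 0.005545
θ = atan2(y, x) = 24.4365° → 24.4365° (mod 360°)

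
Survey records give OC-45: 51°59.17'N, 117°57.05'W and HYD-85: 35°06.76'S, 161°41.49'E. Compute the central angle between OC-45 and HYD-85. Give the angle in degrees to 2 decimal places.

OC-45: φ = +51.98617°, λ = -117.95083°
HYD-85: φ = -35.11267°, λ = +161.69150°
Δφ = -87.0988°,  Δλ = -80.3577°
a = sin²(Δφ/2) + cos φ₁ cos φ₂ sin²(Δλ/2) = 0.684393
c = 2·arcsin(√a) = 1.948498 rad = 111.6407°

111.64°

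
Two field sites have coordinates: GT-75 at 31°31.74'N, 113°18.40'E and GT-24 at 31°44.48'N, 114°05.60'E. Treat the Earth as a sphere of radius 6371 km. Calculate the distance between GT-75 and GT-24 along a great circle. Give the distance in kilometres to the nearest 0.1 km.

78.1 km

GT-75: φ = +31.52900°, λ = +113.30667°
GT-24: φ = +31.74133°, λ = +114.09333°
Δφ = 0.2123°,  Δλ = 0.7867°
a = sin²(Δφ/2) + cos φ₁ cos φ₂ sin²(Δλ/2) = 0.000038
c = 2·arcsin(√a) = 0.012263 rad = 0.7026°
d = R·c = 6371 × 0.012263 = 78.1 km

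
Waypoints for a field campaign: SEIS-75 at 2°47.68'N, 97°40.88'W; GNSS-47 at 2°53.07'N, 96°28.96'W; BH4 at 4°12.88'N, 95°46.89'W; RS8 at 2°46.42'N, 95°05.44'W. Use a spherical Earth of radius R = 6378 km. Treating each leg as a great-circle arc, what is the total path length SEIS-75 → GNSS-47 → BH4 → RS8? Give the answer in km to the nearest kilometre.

479 km

SEIS-75: φ = +2.79467°, λ = -97.68133°
GNSS-47: φ = +2.88450°, λ = -96.48267°
BH4: φ = +4.21467°, λ = -95.78150°
RS8: φ = +2.77367°, λ = -95.09067°
SEIS-75→GNSS-47: c = 0.020954 rad, d = 133.64 km
GNSS-47→BH4: c = 0.026233 rad, d = 167.31 km
BH4→RS8: c = 0.027881 rad, d = 177.83 km
Total = 133.64 + 167.31 + 177.83 = 478.78 km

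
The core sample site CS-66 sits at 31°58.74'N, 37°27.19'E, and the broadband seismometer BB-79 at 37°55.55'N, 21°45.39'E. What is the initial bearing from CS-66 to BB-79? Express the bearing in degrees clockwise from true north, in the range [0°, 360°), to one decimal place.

299.2°

CS-66: φ = +31.97900°, λ = +37.45317°
BB-79: φ = +37.92583°, λ = +21.75650°
Δλ = -15.6967°
y = sin Δλ · cos φ₂ = -0.213407
x = cos φ₁ sin φ₂ − sin φ₁ cos φ₂ cos Δλ = 0.119185
θ = atan2(y, x) = -60.8173° → 299.1827° (mod 360°)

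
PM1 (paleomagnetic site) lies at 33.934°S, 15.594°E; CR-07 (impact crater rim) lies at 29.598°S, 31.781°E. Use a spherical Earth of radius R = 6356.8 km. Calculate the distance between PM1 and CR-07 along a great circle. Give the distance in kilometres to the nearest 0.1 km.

1598.8 km

Δφ = 4.3360°,  Δλ = 16.1870°
a = sin²(Δφ/2) + cos φ₁ cos φ₂ sin²(Δλ/2) = 0.015731
c = 2·arcsin(√a) = 0.251506 rad = 14.4103°
d = R·c = 6356.8 × 0.251506 = 1598.8 km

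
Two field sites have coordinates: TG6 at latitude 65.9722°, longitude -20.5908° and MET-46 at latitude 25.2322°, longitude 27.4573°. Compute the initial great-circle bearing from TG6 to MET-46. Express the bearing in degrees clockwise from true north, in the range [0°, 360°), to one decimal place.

119.4°

Δλ = 48.0481°
y = sin Δλ · cos φ₂ = 0.672748
x = cos φ₁ sin φ₂ − sin φ₁ cos φ₂ cos Δλ = -0.378746
θ = atan2(y, x) = 119.3788° → 119.3788° (mod 360°)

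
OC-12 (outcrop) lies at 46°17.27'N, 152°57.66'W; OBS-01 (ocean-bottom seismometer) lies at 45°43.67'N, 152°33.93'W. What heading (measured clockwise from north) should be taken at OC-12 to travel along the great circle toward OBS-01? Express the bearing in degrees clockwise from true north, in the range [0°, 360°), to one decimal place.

OC-12: φ = +46.28783°, λ = -152.96100°
OBS-01: φ = +45.72783°, λ = -152.56550°
Δλ = 0.3955°
y = sin Δλ · cos φ₂ = 0.004819
x = cos φ₁ sin φ₂ − sin φ₁ cos φ₂ cos Δλ = -0.009762
θ = atan2(y, x) = 153.7281° → 153.7281° (mod 360°)

153.7°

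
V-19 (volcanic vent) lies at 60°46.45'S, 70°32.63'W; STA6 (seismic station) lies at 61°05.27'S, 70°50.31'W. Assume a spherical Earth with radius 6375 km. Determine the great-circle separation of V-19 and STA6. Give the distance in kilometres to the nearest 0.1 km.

38.4 km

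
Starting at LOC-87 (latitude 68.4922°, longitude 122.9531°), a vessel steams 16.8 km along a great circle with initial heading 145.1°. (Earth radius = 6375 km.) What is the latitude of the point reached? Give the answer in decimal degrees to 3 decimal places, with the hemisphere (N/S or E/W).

δ = d/R = 16.8/6375 = 0.002635 rad
φ₂ = arcsin(sin φ₁ cos δ + cos φ₁ sin δ cos θ)
   = arcsin(0.93037·1.00000 + 0.36663·0.00264·-0.82015) = 68.36820°
λ₂ = λ₁ + atan2(sin θ sin δ cos φ₁, cos δ − sin φ₁ sin φ₂) = 123.18745°

68.368°N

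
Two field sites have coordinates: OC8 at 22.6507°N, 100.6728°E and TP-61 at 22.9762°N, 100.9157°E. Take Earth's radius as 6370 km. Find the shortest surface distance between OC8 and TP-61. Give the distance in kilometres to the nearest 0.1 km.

43.9 km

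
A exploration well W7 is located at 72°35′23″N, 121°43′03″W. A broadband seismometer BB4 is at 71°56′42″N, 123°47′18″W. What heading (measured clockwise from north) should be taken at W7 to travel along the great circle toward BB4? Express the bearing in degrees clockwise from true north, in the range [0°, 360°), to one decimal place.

W7: φ = +72.58972°, λ = -121.71750°
BB4: φ = +71.94500°, λ = -123.78833°
Δλ = -2.0708°
y = sin Δλ · cos φ₂ = -0.011199
x = cos φ₁ sin φ₂ − sin φ₁ cos φ₂ cos Δλ = -0.011059
θ = atan2(y, x) = -134.6392° → 225.3608° (mod 360°)

225.4°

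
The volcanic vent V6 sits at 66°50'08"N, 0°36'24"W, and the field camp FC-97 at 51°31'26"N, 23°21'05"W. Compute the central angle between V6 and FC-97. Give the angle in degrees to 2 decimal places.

19.01°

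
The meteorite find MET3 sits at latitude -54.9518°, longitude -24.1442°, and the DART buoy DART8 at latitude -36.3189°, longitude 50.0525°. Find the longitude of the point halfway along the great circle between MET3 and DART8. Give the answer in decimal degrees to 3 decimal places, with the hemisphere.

20.183°E

Bx = cos φ₂ cos Δλ = 0.219430,  By = cos φ₂ sin Δλ = 0.775278
φₘ = atan2(sin φ₁ + sin φ₂, √((cos φ₁ + Bx)² + By²)) = -51.82004°
λₘ = λ₁ + atan2(By, cos φ₁ + Bx) = 20.18328°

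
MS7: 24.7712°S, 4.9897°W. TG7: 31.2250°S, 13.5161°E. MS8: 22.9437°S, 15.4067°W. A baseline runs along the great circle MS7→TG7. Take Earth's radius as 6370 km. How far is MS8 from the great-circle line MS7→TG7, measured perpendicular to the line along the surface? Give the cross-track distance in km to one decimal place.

314.5 km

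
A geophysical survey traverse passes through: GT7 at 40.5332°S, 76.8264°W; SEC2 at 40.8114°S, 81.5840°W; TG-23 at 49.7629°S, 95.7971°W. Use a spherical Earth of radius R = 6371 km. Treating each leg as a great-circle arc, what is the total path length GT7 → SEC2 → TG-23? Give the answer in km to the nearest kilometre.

1890 km

GT7→SEC2: c = 0.063157 rad, d = 402.38 km
SEC2→TG-23: c = 0.233533 rad, d = 1487.84 km
Total = 402.38 + 1487.84 = 1890.22 km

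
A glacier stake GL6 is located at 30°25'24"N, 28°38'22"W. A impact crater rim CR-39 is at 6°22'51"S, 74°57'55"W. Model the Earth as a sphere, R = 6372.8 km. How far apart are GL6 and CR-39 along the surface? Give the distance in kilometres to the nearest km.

6409 km

GL6: φ = +30.42333°, λ = -28.63944°
CR-39: φ = -6.38083°, λ = -74.96528°
Δφ = -36.8042°,  Δλ = -46.3258°
a = sin²(Δφ/2) + cos φ₁ cos φ₂ sin²(Δλ/2) = 0.232247
c = 2·arcsin(√a) = 1.005690 rad = 57.6218°
d = R·c = 6372.8 × 1.005690 = 6409.1 km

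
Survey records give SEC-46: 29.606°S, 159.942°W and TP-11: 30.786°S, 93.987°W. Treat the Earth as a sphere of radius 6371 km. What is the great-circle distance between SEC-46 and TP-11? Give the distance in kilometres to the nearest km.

6242 km

Δφ = -1.1800°,  Δλ = 65.9550°
a = sin²(Δφ/2) + cos φ₁ cos φ₂ sin²(Δλ/2) = 0.221400
c = 2·arcsin(√a) = 0.979786 rad = 56.1376°
d = R·c = 6371 × 0.979786 = 6242.2 km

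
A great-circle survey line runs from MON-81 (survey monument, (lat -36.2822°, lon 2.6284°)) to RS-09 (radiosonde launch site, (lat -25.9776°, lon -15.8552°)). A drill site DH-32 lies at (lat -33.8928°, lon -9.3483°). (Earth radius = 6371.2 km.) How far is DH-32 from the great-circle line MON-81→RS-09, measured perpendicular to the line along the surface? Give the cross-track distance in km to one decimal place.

340.7 km

δ₁₃ = central angle MON-81→DH-32 = 0.175927 rad  (haversine)
θ₁₃ = bearing MON-81→DH-32 = 280.202°,  θ₁₂ = bearing MON-81→RS-09 = 297.984°
dₓₜ = R·arcsin(sin δ₁₃ · sin(θ₁₃ − θ₁₂)) = 6371.2·arcsin(0.17502·sin(-17.783°)) = -340.724 km
|dₓₜ| = 340.724 km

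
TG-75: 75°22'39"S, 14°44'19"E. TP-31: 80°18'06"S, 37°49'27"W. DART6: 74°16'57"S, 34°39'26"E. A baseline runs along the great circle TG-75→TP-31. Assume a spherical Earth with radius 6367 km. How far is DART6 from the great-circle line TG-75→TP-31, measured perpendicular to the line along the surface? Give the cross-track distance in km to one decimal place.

TG-75: φ = -75.37750°, λ = +14.73861°
TP-31: φ = -80.30167°, λ = -37.82417°
DART6: φ = -74.28250°, λ = +34.65722°
δ₁₃ = central angle TG-75→DART6 = 0.092485 rad  (haversine)
θ₁₃ = bearing TG-75→DART6 = 87.872°,  θ₁₂ = bearing TG-75→TP-31 = 221.772°
dₓₜ = R·arcsin(sin δ₁₃ · sin(θ₁₃ − θ₁₂)) = 6367·arcsin(0.09235·sin(-133.900°)) = -424.008 km
|dₓₜ| = 424.008 km

424.0 km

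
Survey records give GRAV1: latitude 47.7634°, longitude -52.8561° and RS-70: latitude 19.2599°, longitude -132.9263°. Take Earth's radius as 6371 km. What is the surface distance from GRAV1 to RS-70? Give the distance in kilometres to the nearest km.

7705 km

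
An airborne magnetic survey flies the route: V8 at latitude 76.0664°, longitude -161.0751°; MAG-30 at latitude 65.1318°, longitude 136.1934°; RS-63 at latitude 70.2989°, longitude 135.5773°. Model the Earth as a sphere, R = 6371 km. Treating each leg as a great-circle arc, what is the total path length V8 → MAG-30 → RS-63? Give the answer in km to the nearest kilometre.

3025 km

V8→MAG-30: c = 0.384527 rad, d = 2449.82 km
MAG-30→RS-63: c = 0.090274 rad, d = 575.13 km
Total = 2449.82 + 575.13 = 3024.95 km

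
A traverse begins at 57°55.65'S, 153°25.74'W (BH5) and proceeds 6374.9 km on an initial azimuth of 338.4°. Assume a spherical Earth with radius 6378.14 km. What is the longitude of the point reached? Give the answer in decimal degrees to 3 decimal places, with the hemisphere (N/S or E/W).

BH5: φ = -57.92750°, λ = -153.42900°
δ = d/R = 6374.9/6378.14 = 0.999492 rad
φ₂ = arcsin(sin φ₁ cos δ + cos φ₁ sin δ cos θ)
   = arcsin(-0.84738·0.54073 + 0.53099·0.84120·0.92978) = -2.45874°
λ₂ = λ₁ + atan2(sin θ sin δ cos φ₁, cos δ − sin φ₁ sin φ₂) = -171.48524°

171.485°W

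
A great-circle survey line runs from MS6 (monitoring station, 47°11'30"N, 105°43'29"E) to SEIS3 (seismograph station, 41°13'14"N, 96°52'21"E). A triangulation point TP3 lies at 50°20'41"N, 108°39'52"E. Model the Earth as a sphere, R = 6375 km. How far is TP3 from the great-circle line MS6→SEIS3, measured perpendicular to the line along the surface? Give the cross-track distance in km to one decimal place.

136.9 km

MS6: φ = +47.19167°, λ = +105.72472°
SEIS3: φ = +41.22056°, λ = +96.87250°
TP3: φ = +50.34472°, λ = +108.66444°
δ₁₃ = central angle MS6→TP3 = 0.064579 rad  (haversine)
θ₁₃ = bearing MS6→TP3 = 30.474°,  θ₁₂ = bearing MS6→SEIS3 = 229.905°
dₓₜ = R·arcsin(sin δ₁₃ · sin(θ₁₃ − θ₁₂)) = 6375·arcsin(0.06453·sin(-199.431°)) = 136.872 km
|dₓₜ| = 136.872 km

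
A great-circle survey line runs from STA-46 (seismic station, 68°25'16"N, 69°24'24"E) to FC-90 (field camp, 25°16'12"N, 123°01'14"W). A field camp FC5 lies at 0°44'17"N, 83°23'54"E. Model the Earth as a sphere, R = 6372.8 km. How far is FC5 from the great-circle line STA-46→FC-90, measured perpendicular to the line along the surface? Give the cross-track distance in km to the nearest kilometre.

2708 km

STA-46: φ = +68.42111°, λ = +69.40667°
FC-90: φ = +25.27000°, λ = -123.02056°
FC5: φ = +0.73806°, λ = +83.39833°
δ₁₃ = central angle STA-46→FC5 = 1.193058 rad  (haversine)
θ₁₃ = bearing STA-46→FC5 = 164.924°,  θ₁₂ = bearing STA-46→FC-90 = 11.251°
dₓₜ = R·arcsin(sin δ₁₃ · sin(θ₁₃ − θ₁₂)) = 6372.8·arcsin(0.92950·sin(153.673°)) = 2707.817 km
|dₓₜ| = 2707.817 km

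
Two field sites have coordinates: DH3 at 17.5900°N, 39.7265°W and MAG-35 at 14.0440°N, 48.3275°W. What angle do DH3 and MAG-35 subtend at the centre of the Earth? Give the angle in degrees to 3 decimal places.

9.001°

Δφ = -3.5460°,  Δλ = -8.6010°
a = sin²(Δφ/2) + cos φ₁ cos φ₂ sin²(Δλ/2) = 0.006157
c = 2·arcsin(√a) = 0.157098 rad = 9.0010°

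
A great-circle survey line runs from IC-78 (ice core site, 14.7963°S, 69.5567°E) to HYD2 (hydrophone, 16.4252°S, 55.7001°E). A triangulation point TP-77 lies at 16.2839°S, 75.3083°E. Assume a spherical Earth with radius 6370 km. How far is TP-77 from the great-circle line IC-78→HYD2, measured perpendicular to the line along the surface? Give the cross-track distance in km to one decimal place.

265.0 km

δ₁₃ = central angle IC-78→TP-77 = 0.100133 rad  (haversine)
θ₁₃ = bearing IC-78→TP-77 = 105.786°,  θ₁₂ = bearing IC-78→HYD2 = 261.202°
dₓₜ = R·arcsin(sin δ₁₃ · sin(θ₁₃ − θ₁₂)) = 6370·arcsin(0.09997·sin(-155.416°)) = -264.993 km
|dₓₜ| = 264.993 km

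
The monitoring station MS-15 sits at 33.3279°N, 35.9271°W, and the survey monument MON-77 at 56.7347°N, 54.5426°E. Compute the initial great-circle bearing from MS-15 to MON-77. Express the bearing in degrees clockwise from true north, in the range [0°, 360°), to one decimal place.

Δλ = 90.4697°
y = sin Δλ · cos φ₂ = 0.548498
x = cos φ₁ sin φ₂ − sin φ₁ cos φ₂ cos Δλ = 0.701099
θ = atan2(y, x) = 38.0375° → 38.0375° (mod 360°)

38.0°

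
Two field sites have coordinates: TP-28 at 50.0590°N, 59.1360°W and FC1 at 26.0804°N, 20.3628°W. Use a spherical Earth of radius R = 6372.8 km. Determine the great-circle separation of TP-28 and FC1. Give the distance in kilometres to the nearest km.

Δφ = -23.9786°,  Δλ = 38.7732°
a = sin²(Δφ/2) + cos φ₁ cos φ₂ sin²(Δλ/2) = 0.106687
c = 2·arcsin(√a) = 0.665471 rad = 38.1287°
d = R·c = 6372.8 × 0.665471 = 4240.9 km

4241 km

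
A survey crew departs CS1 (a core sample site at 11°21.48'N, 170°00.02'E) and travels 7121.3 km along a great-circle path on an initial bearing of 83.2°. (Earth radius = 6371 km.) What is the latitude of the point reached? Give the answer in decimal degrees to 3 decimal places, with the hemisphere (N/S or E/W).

10.986°N

CS1: φ = +11.35800°, λ = +170.00033°
δ = d/R = 7121.3/6371 = 1.117768 rad
φ₂ = arcsin(sin φ₁ cos δ + cos φ₁ sin δ cos θ)
   = arcsin(0.19694·0.43769 + 0.98042·0.89913·0.11840) = 10.98624°
λ₂ = λ₁ + atan2(sin θ sin δ cos φ₁, cos δ − sin φ₁ sin φ₂) = -124.56763°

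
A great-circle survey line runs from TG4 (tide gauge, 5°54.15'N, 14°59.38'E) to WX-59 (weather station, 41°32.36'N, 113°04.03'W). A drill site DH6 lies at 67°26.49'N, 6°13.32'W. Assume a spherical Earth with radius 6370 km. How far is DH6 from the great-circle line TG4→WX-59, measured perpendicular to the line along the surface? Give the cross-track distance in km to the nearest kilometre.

3030 km

TG4: φ = +5.90250°, λ = +14.98967°
WX-59: φ = +41.53933°, λ = -113.06717°
DH6: φ = +67.44150°, λ = -6.22200°
δ₁₃ = central angle TG4→DH6 = 1.103238 rad  (haversine)
θ₁₃ = bearing TG4→DH6 = 351.055°,  θ₁₂ = bearing TG4→WX-59 = 320.187°
dₓₜ = R·arcsin(sin δ₁₃ · sin(θ₁₃ − θ₁₂)) = 6370·arcsin(0.89267·sin(30.867°)) = 3030.396 km
|dₓₜ| = 3030.396 km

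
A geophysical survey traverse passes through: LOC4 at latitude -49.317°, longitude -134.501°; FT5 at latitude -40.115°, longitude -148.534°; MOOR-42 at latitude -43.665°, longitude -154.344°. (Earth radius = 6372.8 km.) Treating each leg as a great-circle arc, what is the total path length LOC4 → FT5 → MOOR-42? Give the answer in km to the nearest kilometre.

2127 km

LOC4→FT5: c = 0.236120 rad, d = 1504.75 km
FT5→MOOR-42: c = 0.097616 rad, d = 622.09 km
Total = 1504.75 + 622.09 = 2126.84 km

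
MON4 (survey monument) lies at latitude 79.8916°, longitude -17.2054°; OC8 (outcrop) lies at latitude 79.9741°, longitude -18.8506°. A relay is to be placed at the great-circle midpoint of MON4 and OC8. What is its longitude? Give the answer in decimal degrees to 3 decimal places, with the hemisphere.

Bx = cos φ₂ cos Δλ = 0.174022,  By = cos φ₂ sin Δλ = -0.004998
φₘ = atan2(sin φ₁ + sin φ₂, √((cos φ₁ + Bx)² + By²)) = 79.93387°
λₘ = λ₁ + atan2(By, cos φ₁ + Bx) = -18.02466°

18.025°W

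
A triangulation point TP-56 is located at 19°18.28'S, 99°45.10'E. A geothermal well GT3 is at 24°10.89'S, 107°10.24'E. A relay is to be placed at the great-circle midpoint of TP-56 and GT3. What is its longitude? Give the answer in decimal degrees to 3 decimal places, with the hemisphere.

103.398°E

TP-56: φ = -19.30467°, λ = +99.75167°
GT3: φ = -24.18150°, λ = +107.17067°
Bx = cos φ₂ cos Δλ = 0.904615,  By = cos φ₂ sin Δλ = 0.117794
φₘ = atan2(sin φ₁ + sin φ₂, √((cos φ₁ + Bx)² + By²)) = -21.78445°
λₘ = λ₁ + atan2(By, cos φ₁ + Bx) = 103.39808°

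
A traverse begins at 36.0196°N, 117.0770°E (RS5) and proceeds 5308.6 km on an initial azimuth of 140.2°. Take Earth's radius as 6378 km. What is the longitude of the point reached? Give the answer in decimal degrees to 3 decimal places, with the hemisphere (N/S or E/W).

145.392°E

δ = d/R = 5308.6/6378 = 0.832330 rad
φ₂ = arcsin(sin φ₁ cos δ + cos φ₁ sin δ cos θ)
   = arcsin(0.58806·0.67315 + 0.80882·0.73950·-0.76828) = -3.65047°
λ₂ = λ₁ + atan2(sin θ sin δ cos φ₁, cos δ − sin φ₁ sin φ₂) = 145.39239°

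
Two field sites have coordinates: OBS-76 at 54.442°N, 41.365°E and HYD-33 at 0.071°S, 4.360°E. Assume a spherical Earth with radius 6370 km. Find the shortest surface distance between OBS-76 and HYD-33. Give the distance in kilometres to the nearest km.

Δφ = -54.5130°,  Δλ = -37.0050°
a = sin²(Δφ/2) + cos φ₁ cos φ₂ sin²(Δλ/2) = 0.268306
c = 2·arcsin(√a) = 1.088981 rad = 62.3940°
d = R·c = 6370 × 1.088981 = 6936.8 km

6937 km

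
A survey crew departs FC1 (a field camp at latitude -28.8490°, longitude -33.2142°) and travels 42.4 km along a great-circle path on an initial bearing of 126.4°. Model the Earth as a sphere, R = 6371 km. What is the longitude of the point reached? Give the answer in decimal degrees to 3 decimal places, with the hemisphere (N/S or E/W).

δ = d/R = 42.4/6371 = 0.006655 rad
φ₂ = arcsin(sin φ₁ cos δ + cos φ₁ sin δ cos θ)
   = arcsin(-0.48250·0.99998 + 0.87589·0.00666·-0.59342) = -29.07482°
λ₂ = λ₁ + atan2(sin θ sin δ cos φ₁, cos δ − sin φ₁ sin φ₂) = -32.86303°

32.863°W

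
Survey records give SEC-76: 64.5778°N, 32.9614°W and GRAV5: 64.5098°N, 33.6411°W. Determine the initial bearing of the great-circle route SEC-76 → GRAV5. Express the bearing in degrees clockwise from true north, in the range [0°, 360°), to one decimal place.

257.2°

Δλ = -0.6797°
y = sin Δλ · cos φ₂ = -0.005105
x = cos φ₁ sin φ₂ − sin φ₁ cos φ₂ cos Δλ = -0.001159
θ = atan2(y, x) = -102.7957° → 257.2043° (mod 360°)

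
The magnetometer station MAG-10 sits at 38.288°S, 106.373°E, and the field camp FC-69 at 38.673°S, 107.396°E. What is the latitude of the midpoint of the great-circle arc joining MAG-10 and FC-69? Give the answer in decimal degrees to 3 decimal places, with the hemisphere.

38.482°S

Bx = cos φ₂ cos Δλ = 0.780601,  By = cos φ₂ sin Δλ = 0.013939
φₘ = atan2(sin φ₁ + sin φ₂, √((cos φ₁ + Bx)² + By²)) = -38.48161°
λₘ = λ₁ + atan2(By, cos φ₁ + Bx) = 106.88313°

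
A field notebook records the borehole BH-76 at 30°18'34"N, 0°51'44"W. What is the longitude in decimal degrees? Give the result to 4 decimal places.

0.8622°W

0° + 51′/60 + 44″/3600 = 0 + 0.85000 + 0.01222 = 0.8622°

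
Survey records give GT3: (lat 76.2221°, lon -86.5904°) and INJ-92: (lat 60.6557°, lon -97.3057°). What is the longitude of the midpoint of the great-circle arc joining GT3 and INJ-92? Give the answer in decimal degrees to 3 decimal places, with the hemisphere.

93.806°W

Bx = cos φ₂ cos Δλ = 0.481512,  By = cos φ₂ sin Δλ = -0.091116
φₘ = atan2(sin φ₁ + sin φ₂, √((cos φ₁ + Bx)² + By²)) = 68.51423°
λₘ = λ₁ + atan2(By, cos φ₁ + Bx) = -93.80609°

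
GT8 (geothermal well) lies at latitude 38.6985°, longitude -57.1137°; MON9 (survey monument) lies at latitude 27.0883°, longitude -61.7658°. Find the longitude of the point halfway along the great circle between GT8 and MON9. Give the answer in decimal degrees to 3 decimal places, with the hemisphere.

Bx = cos φ₂ cos Δλ = 0.887373,  By = cos φ₂ sin Δλ = -0.072209
φₘ = atan2(sin φ₁ + sin φ₂, √((cos φ₁ + Bx)² + By²)) = 32.91485°
λₘ = λ₁ + atan2(By, cos φ₁ + Bx) = -59.59278°

59.593°W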